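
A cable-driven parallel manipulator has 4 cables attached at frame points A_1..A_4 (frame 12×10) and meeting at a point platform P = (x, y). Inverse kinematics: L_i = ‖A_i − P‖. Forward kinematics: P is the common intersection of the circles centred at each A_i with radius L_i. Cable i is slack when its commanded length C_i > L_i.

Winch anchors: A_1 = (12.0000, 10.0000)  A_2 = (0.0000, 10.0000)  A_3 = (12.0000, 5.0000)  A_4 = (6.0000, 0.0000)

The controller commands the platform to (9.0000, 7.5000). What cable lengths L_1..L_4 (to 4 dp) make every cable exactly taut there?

(3.9051, 9.3408, 3.9051, 8.0777)

cable 1: Δx=3.0000, Δy=2.5000; L_1 = √(Δx²+Δy²) = 3.9051
cable 2: Δx=-9.0000, Δy=2.5000; L_2 = √(Δx²+Δy²) = 9.3408
cable 3: Δx=3.0000, Δy=-2.5000; L_3 = √(Δx²+Δy²) = 3.9051
cable 4: Δx=-3.0000, Δy=-7.5000; L_4 = √(Δx²+Δy²) = 8.0777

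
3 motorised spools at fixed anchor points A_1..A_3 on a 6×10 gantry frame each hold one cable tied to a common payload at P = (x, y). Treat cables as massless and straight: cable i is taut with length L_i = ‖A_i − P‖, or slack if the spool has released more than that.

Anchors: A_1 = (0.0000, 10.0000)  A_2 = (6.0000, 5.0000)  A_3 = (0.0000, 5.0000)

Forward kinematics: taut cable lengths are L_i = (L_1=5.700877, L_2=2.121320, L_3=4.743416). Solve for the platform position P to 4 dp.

(4.5000, 6.5000)

circle eqns → linear via eq_j − eq_1; set q_j = A_j·A_j − L_j²
q_1 = 0.0000+100.0000−32.5000 = 67.5000
-12.0000·x + 10.0000·y = q_1−q_2 = 11.0000
0.0000·x + 10.0000·y = q_1−q_3 = 65.0000
solve first two rows → x=4.5000, y=6.5000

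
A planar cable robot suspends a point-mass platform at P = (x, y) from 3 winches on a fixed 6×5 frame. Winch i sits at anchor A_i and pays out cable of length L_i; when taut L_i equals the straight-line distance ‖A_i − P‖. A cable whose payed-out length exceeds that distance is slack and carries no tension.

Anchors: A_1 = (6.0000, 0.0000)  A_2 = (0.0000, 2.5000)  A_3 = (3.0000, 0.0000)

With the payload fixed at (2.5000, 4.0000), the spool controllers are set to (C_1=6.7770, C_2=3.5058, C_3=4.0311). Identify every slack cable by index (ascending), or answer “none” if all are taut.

i=1: geometric 5.3151 vs commanded 6.7770 ⇒ slack
i=2: geometric 2.9155 vs commanded 3.5058 ⇒ slack
i=3: geometric 4.0311 vs commanded 4.0311 ⇒ taut

1, 2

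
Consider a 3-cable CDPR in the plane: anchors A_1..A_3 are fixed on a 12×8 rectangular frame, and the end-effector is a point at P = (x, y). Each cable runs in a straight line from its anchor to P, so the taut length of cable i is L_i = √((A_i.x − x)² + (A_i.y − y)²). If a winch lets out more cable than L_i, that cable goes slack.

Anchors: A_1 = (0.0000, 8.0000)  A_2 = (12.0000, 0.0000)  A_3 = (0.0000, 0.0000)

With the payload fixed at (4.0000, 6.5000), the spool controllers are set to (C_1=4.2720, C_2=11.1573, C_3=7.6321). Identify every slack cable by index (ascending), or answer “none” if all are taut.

2

i=1: geometric 4.2720 vs commanded 4.2720 ⇒ taut
i=2: geometric 10.3078 vs commanded 11.1573 ⇒ slack
i=3: geometric 7.6322 vs commanded 7.6321 ⇒ taut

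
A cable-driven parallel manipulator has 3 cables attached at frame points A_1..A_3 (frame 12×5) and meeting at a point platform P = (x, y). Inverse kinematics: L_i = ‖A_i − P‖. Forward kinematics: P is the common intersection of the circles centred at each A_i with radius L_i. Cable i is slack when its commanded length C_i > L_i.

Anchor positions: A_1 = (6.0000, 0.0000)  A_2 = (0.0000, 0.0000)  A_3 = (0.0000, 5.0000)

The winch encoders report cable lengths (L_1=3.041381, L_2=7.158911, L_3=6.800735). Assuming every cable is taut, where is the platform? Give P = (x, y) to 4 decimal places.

(6.5000, 3.0000)

expand ‖A_i−P‖²=L_i² and subtract eq 1 (c_i ≔ ‖A_i‖²−L_i²)
c_1 = 36.0000+0.0000−9.2500 = 26.7500
eq1−eq2 → [12.0000  0.0000]·P = 78.0000
eq1−eq3 → [12.0000  -10.0000]·P = 48.0000
2×2 solve → P = (6.5000, 3.0000)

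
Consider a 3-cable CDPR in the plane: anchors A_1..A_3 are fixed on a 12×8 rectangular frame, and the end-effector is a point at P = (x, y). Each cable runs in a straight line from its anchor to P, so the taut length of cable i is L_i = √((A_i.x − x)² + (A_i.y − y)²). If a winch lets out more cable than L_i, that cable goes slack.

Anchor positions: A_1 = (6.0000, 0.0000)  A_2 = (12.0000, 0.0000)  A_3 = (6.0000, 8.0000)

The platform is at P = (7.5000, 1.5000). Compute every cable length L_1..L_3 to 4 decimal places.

(2.1213, 4.7434, 6.6708)

L_1 = √((6.0000−7.5000)² + (0.0000−1.5000)²) = 2.1213
L_2 = √((12.0000−7.5000)² + (0.0000−1.5000)²) = 4.7434
L_3 = √((6.0000−7.5000)² + (8.0000−1.5000)²) = 6.6708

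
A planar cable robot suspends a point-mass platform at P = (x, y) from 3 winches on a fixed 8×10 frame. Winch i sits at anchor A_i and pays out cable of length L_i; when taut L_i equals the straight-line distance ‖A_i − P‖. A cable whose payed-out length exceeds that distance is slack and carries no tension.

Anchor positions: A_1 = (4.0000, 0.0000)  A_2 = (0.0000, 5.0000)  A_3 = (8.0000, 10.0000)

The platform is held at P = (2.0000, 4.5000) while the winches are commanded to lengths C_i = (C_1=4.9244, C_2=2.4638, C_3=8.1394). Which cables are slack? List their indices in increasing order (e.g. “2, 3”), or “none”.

i=1: geometric 4.9244 vs commanded 4.9244 ⇒ taut
i=2: geometric 2.0616 vs commanded 2.4638 ⇒ slack
i=3: geometric 8.1394 vs commanded 8.1394 ⇒ taut

2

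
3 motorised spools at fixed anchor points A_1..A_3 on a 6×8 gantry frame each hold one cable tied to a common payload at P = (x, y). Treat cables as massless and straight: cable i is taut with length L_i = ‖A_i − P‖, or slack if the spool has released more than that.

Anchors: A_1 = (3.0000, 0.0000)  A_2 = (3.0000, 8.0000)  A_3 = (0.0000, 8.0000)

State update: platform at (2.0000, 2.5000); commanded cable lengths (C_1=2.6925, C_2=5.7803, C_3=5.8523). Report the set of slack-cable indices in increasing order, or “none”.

cable 1: √((1.0000)²+(-2.5000)²)=2.6926, C_1=2.6925: taut
cable 2: √((1.0000)²+(5.5000)²)=5.5902, C_2=5.7803: slack
cable 3: √((-2.0000)²+(5.5000)²)=5.8523, C_3=5.8523: taut

2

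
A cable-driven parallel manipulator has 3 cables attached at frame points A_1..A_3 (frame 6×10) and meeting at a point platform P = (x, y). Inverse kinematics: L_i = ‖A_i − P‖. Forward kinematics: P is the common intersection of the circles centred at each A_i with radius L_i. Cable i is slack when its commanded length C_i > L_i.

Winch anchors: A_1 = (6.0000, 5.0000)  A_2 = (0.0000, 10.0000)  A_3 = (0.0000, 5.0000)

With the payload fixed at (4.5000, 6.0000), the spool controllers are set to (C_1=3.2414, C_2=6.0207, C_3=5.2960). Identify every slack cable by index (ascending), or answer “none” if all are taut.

cable 1: L_1 = ‖A_1−P‖ = 1.8028;  C_1 = 3.2414 → slack
cable 2: L_2 = ‖A_2−P‖ = 6.0208;  C_2 = 6.0207 → taut
cable 3: L_3 = ‖A_3−P‖ = 4.6098;  C_3 = 5.2960 → slack

1, 3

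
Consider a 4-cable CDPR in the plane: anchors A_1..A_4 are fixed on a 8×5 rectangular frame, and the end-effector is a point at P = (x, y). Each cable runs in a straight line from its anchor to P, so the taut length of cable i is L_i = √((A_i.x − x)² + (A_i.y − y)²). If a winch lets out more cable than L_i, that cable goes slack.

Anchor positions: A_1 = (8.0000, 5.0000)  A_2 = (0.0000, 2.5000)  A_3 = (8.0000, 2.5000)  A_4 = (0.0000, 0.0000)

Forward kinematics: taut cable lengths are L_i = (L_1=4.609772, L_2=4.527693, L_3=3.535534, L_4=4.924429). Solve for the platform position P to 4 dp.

(4.5000, 2.0000)

each cable: (A_i−P)·(A_i−P) = L_i²; let q_i = ‖A_i‖²−L_i²
q_1 = 64.0000+25.0000−21.2500 = 67.7500
row 1: 16.0000x + 5.0000y = 82.0000  (q_2=-14.2500)
row 2: 0.0000x + 5.0000y = 10.0000  (q_3=57.7500)
row 3: 16.0000x + 10.0000y = 92.0000  (q_4=-24.2500)
Cramer on rows 1–2 → x = 4.5000, y = 2.0000
check cable 4: ‖A_4−P‖² = 24.2500 ≈ L_4² = 24.2500 ✓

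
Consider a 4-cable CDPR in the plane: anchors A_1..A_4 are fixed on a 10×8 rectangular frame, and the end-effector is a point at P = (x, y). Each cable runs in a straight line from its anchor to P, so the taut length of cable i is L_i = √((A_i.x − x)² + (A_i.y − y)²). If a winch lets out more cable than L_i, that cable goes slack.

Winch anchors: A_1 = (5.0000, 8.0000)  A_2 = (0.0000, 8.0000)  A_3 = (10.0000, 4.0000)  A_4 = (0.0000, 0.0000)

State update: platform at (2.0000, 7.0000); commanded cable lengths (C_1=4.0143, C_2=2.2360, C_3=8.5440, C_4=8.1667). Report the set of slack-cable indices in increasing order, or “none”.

cable 1: √((3.0000)²+(1.0000)²)=3.1623, C_1=4.0143: slack
cable 2: √((-2.0000)²+(1.0000)²)=2.2361, C_2=2.2360: taut
cable 3: √((8.0000)²+(-3.0000)²)=8.5440, C_3=8.5440: taut
cable 4: √((-2.0000)²+(-7.0000)²)=7.2801, C_4=8.1667: slack

1, 4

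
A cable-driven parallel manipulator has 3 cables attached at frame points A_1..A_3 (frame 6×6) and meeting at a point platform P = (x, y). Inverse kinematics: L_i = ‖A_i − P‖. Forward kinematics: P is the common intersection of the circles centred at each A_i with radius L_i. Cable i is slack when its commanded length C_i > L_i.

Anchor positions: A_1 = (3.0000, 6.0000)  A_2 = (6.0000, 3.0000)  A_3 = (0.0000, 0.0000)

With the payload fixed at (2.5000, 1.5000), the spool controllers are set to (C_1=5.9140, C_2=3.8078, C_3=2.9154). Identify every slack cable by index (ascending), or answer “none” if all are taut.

1

i=1: geometric 4.5277 vs commanded 5.9140 ⇒ slack
i=2: geometric 3.8079 vs commanded 3.8078 ⇒ taut
i=3: geometric 2.9155 vs commanded 2.9154 ⇒ taut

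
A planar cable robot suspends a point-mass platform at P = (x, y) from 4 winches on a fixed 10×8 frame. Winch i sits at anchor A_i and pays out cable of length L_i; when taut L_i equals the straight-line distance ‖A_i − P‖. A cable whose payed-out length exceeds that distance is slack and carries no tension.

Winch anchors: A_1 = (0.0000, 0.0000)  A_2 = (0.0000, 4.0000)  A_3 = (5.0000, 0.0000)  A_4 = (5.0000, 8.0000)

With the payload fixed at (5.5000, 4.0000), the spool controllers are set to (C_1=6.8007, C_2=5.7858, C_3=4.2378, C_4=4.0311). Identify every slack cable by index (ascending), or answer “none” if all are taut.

i=1: geometric 6.8007 vs commanded 6.8007 ⇒ taut
i=2: geometric 5.5000 vs commanded 5.7858 ⇒ slack
i=3: geometric 4.0311 vs commanded 4.2378 ⇒ slack
i=4: geometric 4.0311 vs commanded 4.0311 ⇒ taut

2, 3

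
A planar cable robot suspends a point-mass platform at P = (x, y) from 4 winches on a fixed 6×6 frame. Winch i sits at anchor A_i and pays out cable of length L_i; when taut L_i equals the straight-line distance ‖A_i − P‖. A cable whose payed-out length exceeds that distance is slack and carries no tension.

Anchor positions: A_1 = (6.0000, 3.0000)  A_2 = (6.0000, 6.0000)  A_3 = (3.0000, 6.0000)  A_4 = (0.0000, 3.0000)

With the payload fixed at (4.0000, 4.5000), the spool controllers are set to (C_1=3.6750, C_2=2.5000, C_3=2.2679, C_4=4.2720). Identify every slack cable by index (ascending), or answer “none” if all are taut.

1, 3

cable 1: L_1 = ‖A_1−P‖ = 2.5000;  C_1 = 3.6750 → slack
cable 2: L_2 = ‖A_2−P‖ = 2.5000;  C_2 = 2.5000 → taut
cable 3: L_3 = ‖A_3−P‖ = 1.8028;  C_3 = 2.2679 → slack
cable 4: L_4 = ‖A_4−P‖ = 4.2720;  C_4 = 4.2720 → taut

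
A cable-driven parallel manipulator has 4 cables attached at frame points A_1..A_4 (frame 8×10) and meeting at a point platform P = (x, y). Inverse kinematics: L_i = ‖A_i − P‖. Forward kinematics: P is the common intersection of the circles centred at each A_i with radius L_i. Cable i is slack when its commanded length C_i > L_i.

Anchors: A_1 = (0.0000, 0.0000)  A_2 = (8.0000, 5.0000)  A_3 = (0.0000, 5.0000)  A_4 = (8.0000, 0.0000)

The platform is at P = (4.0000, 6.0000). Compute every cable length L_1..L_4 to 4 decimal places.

L_1 = √((0.0000−4.0000)² + (0.0000−6.0000)²) = 7.2111
L_2 = √((8.0000−4.0000)² + (5.0000−6.0000)²) = 4.1231
L_3 = √((0.0000−4.0000)² + (5.0000−6.0000)²) = 4.1231
L_4 = √((8.0000−4.0000)² + (0.0000−6.0000)²) = 7.2111

(7.2111, 4.1231, 4.1231, 7.2111)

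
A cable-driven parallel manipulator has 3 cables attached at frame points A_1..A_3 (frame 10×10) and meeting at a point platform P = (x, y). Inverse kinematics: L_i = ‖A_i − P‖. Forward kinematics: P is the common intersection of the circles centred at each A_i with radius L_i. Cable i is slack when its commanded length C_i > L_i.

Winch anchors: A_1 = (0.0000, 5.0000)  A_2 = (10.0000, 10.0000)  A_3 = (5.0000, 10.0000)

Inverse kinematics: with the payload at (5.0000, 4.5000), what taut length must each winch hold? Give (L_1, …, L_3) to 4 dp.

(5.0249, 7.4330, 5.5000)

L_1: Δ = A_1−P = (-5.0000, 0.5000) → ‖Δ‖ = √25.2500 = 5.0249
L_2: Δ = A_2−P = (5.0000, 5.5000) → ‖Δ‖ = √55.2500 = 7.4330
L_3: Δ = A_3−P = (0.0000, 5.5000) → ‖Δ‖ = √30.2500 = 5.5000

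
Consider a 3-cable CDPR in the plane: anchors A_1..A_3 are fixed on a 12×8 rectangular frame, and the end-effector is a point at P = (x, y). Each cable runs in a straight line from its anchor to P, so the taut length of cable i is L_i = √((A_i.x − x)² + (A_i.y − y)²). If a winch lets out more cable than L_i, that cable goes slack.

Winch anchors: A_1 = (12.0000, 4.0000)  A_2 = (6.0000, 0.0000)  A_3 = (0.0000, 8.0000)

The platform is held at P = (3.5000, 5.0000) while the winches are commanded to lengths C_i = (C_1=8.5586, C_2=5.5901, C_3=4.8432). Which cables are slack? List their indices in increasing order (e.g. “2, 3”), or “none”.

3

i=1: geometric 8.5586 vs commanded 8.5586 ⇒ taut
i=2: geometric 5.5902 vs commanded 5.5901 ⇒ taut
i=3: geometric 4.6098 vs commanded 4.8432 ⇒ slack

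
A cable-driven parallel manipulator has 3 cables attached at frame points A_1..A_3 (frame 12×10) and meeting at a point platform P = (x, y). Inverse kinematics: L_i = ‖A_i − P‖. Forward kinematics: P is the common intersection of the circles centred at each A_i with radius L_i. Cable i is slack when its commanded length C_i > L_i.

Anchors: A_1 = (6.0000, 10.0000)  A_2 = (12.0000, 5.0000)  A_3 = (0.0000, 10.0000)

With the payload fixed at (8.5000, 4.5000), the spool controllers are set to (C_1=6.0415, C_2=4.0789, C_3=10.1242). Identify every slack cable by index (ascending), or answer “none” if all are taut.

2

cable 1: √((-2.5000)²+(5.5000)²)=6.0415, C_1=6.0415: taut
cable 2: √((3.5000)²+(0.5000)²)=3.5355, C_2=4.0789: slack
cable 3: √((-8.5000)²+(5.5000)²)=10.1242, C_3=10.1242: taut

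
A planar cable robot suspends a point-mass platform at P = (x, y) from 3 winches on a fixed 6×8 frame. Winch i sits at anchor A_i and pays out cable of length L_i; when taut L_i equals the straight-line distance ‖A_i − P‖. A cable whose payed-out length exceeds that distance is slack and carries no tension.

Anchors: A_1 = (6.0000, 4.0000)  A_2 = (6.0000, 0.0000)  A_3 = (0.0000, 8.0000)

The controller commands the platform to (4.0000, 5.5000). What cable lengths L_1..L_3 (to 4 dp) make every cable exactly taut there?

(2.5000, 5.8523, 4.7170)

L_1 = √((6.0000−4.0000)² + (4.0000−5.5000)²) = 2.5000
L_2 = √((6.0000−4.0000)² + (0.0000−5.5000)²) = 5.8523
L_3 = √((0.0000−4.0000)² + (8.0000−5.5000)²) = 4.7170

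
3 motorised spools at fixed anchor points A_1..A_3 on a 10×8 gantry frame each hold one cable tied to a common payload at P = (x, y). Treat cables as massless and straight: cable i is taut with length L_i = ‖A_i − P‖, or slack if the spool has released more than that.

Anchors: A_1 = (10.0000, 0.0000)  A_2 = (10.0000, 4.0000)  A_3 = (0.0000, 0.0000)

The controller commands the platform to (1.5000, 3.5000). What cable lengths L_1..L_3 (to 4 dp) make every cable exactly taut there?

(9.1924, 8.5147, 3.8079)

L_1: Δ = A_1−P = (8.5000, -3.5000) → ‖Δ‖ = √84.5000 = 9.1924
L_2: Δ = A_2−P = (8.5000, 0.5000) → ‖Δ‖ = √72.5000 = 8.5147
L_3: Δ = A_3−P = (-1.5000, -3.5000) → ‖Δ‖ = √14.5000 = 3.8079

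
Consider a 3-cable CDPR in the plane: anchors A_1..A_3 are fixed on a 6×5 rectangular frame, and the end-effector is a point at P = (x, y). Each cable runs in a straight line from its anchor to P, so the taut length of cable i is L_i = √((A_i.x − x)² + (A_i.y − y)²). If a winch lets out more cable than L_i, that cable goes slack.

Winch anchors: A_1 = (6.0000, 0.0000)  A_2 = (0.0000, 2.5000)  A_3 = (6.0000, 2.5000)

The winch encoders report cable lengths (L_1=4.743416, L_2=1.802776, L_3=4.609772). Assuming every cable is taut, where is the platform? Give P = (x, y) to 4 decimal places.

(1.5000, 1.5000)

circle eqns → linear via eq_j − eq_1; set c_j = A_j·A_j − L_j²
c_1 = 36.0000+0.0000−22.5000 = 13.5000
12.0000·x − 5.0000·y = c_1−c_2 = 10.5000
0.0000·x − 5.0000·y = c_1−c_3 = -7.5000
solve first two rows → x=1.5000, y=1.5000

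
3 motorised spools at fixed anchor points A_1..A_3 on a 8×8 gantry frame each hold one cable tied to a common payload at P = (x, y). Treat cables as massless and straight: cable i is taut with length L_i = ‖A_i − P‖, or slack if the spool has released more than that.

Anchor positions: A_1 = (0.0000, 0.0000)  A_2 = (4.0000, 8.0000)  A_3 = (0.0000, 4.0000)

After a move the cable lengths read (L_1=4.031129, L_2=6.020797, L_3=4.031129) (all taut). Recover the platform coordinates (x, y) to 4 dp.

each cable: (A_i−P)·(A_i−P) = L_i²; let q_i = ‖A_i‖²−L_i²
q_1 = 0.0000+0.0000−16.2500 = -16.2500
row 1: -8.0000x − 16.0000y = -60.0000  (q_2=43.7500)
row 2: 0.0000x − 8.0000y = -16.0000  (q_3=-0.2500)
Cramer on rows 1–2 → x = 3.5000, y = 2.0000

(3.5000, 2.0000)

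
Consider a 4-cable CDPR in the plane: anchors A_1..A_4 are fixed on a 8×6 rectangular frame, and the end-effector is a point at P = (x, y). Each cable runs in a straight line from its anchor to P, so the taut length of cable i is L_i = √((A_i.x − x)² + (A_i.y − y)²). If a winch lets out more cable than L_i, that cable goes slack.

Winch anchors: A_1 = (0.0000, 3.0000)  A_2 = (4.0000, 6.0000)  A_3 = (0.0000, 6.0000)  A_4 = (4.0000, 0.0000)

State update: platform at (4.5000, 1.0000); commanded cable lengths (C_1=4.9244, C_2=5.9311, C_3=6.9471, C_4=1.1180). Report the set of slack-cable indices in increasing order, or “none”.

2, 3

i=1: geometric 4.9244 vs commanded 4.9244 ⇒ taut
i=2: geometric 5.0249 vs commanded 5.9311 ⇒ slack
i=3: geometric 6.7268 vs commanded 6.9471 ⇒ slack
i=4: geometric 1.1180 vs commanded 1.1180 ⇒ taut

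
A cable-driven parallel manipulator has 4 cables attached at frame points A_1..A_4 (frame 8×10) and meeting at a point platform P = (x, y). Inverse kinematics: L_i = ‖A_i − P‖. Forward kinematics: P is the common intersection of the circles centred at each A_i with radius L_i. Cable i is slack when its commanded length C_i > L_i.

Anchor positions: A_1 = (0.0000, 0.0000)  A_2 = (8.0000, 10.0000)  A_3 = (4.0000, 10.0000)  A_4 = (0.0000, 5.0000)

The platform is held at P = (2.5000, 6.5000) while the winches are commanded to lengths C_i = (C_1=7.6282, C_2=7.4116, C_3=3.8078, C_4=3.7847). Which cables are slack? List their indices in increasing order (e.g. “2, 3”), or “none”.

cable 1: L_1 = ‖A_1−P‖ = 6.9642;  C_1 = 7.6282 → slack
cable 2: L_2 = ‖A_2−P‖ = 6.5192;  C_2 = 7.4116 → slack
cable 3: L_3 = ‖A_3−P‖ = 3.8079;  C_3 = 3.8078 → taut
cable 4: L_4 = ‖A_4−P‖ = 2.9155;  C_4 = 3.7847 → slack

1, 2, 4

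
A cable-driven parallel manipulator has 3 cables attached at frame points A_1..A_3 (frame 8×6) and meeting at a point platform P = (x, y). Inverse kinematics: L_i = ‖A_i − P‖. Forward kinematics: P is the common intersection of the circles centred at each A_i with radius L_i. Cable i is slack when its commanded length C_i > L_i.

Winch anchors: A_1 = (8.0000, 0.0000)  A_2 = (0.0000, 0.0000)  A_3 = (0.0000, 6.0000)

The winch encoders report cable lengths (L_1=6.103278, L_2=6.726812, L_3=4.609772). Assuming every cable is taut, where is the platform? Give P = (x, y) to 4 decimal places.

(4.5000, 5.0000)

expand ‖A_i−P‖²=L_i² and subtract eq 1 (q_i ≔ ‖A_i‖²−L_i²)
q_1 = 64.0000+0.0000−37.2500 = 26.7500
eq1−eq2 → [16.0000  0.0000]·P = 72.0000
eq1−eq3 → [16.0000  -12.0000]·P = 12.0000
2×2 solve → P = (4.5000, 5.0000)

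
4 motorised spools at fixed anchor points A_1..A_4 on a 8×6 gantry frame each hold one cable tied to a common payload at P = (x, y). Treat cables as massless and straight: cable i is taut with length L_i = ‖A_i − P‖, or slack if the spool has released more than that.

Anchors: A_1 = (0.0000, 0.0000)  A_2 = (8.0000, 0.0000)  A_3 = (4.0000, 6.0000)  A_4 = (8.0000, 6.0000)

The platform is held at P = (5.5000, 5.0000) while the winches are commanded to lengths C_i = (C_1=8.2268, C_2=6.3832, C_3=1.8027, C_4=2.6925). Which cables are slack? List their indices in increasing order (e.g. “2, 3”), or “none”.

1, 2

i=1: geometric 7.4330 vs commanded 8.2268 ⇒ slack
i=2: geometric 5.5902 vs commanded 6.3832 ⇒ slack
i=3: geometric 1.8028 vs commanded 1.8027 ⇒ taut
i=4: geometric 2.6926 vs commanded 2.6925 ⇒ taut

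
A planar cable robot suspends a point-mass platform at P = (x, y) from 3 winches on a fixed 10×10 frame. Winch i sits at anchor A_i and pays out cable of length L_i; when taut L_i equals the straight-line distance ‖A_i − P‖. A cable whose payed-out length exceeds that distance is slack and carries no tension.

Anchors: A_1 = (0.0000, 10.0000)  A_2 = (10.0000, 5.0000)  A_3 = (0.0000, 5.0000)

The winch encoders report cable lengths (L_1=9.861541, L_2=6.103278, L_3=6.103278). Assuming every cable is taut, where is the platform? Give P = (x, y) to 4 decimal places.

(5.0000, 1.5000)

each cable: (A_i−P)·(A_i−P) = L_i²; let c_i = ‖A_i‖²−L_i²
c_1 = 0.0000+100.0000−97.2500 = 2.7500
row 1: -20.0000x + 10.0000y = -85.0000  (c_2=87.7500)
row 2: 0.0000x + 10.0000y = 15.0000  (c_3=-12.2500)
Cramer on rows 1–2 → x = 5.0000, y = 1.5000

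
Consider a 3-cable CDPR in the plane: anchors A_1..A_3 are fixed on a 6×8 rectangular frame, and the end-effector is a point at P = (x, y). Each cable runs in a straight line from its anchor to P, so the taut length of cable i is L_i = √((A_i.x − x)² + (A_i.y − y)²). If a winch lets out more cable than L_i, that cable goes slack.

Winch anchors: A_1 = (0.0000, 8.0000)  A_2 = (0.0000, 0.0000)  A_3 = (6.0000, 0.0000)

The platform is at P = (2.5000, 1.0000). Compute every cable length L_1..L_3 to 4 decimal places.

L_1 = √((0.0000−2.5000)² + (8.0000−1.0000)²) = 7.4330
L_2 = √((0.0000−2.5000)² + (0.0000−1.0000)²) = 2.6926
L_3 = √((6.0000−2.5000)² + (0.0000−1.0000)²) = 3.6401

(7.4330, 2.6926, 3.6401)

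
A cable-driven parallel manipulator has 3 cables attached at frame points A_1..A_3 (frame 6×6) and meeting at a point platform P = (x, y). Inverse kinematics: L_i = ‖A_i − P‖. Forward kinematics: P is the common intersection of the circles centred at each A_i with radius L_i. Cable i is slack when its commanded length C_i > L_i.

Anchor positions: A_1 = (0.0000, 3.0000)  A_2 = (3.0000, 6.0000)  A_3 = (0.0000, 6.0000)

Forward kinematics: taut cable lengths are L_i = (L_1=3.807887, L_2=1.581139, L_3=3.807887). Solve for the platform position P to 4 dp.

(3.5000, 4.5000)

each cable: (A_i−P)·(A_i−P) = L_i²; let q_i = ‖A_i‖²−L_i²
q_1 = 0.0000+9.0000−14.5000 = -5.5000
row 1: -6.0000x − 6.0000y = -48.0000  (q_2=42.5000)
row 2: 0.0000x − 6.0000y = -27.0000  (q_3=21.5000)
Cramer on rows 1–2 → x = 3.5000, y = 4.5000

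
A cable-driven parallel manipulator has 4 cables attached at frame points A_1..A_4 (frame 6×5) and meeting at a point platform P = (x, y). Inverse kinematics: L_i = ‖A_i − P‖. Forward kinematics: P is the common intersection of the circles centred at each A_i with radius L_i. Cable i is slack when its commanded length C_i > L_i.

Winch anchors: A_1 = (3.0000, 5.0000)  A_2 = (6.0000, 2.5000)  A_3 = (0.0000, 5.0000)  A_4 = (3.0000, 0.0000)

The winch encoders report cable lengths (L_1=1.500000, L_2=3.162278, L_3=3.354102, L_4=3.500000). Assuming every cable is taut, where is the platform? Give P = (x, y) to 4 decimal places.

(3.0000, 3.5000)

each cable: (A_i−P)·(A_i−P) = L_i²; let q_i = ‖A_i‖²−L_i²
q_1 = 9.0000+25.0000−2.2500 = 31.7500
row 1: -6.0000x + 5.0000y = -0.5000  (q_2=32.2500)
row 2: 6.0000x + 0.0000y = 18.0000  (q_3=13.7500)
row 3: 0.0000x + 10.0000y = 35.0000  (q_4=-3.2500)
Cramer on rows 1–2 → x = 3.0000, y = 3.5000
check cable 4: ‖A_4−P‖² = 12.2500 ≈ L_4² = 12.2500 ✓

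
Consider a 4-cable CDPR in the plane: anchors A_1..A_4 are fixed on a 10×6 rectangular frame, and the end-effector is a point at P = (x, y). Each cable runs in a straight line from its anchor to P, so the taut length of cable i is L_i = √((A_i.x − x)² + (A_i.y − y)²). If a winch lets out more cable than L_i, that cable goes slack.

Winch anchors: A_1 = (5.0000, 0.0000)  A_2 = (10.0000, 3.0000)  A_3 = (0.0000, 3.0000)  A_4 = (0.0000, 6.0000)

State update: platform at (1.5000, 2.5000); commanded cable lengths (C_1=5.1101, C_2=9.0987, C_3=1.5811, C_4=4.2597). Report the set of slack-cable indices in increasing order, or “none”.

1, 2, 4

i=1: geometric 4.3012 vs commanded 5.1101 ⇒ slack
i=2: geometric 8.5147 vs commanded 9.0987 ⇒ slack
i=3: geometric 1.5811 vs commanded 1.5811 ⇒ taut
i=4: geometric 3.8079 vs commanded 4.2597 ⇒ slack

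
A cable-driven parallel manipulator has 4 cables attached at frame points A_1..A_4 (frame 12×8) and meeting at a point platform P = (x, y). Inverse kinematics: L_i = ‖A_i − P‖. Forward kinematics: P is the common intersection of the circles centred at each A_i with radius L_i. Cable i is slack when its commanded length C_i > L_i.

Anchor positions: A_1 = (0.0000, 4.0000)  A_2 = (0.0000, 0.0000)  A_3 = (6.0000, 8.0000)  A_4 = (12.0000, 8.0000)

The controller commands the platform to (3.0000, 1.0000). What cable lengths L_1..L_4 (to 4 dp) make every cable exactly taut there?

cable 1: Δx=-3.0000, Δy=3.0000; L_1 = √(Δx²+Δy²) = 4.2426
cable 2: Δx=-3.0000, Δy=-1.0000; L_2 = √(Δx²+Δy²) = 3.1623
cable 3: Δx=3.0000, Δy=7.0000; L_3 = √(Δx²+Δy²) = 7.6158
cable 4: Δx=9.0000, Δy=7.0000; L_4 = √(Δx²+Δy²) = 11.4018

(4.2426, 3.1623, 7.6158, 11.4018)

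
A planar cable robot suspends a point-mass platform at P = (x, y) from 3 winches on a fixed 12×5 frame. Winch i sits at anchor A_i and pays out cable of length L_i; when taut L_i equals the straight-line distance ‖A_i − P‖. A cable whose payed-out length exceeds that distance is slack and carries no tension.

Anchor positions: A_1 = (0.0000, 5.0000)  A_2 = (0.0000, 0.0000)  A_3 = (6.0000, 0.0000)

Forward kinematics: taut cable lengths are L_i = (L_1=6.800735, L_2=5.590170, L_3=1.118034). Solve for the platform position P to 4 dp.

(5.5000, 1.0000)

expand ‖A_i−P‖²=L_i² and subtract eq 1 (c_i ≔ ‖A_i‖²−L_i²)
c_1 = 0.0000+25.0000−46.2500 = -21.2500
eq1−eq2 → [0.0000  10.0000]·P = 10.0000
eq1−eq3 → [-12.0000  10.0000]·P = -56.0000
2×2 solve → P = (5.5000, 1.0000)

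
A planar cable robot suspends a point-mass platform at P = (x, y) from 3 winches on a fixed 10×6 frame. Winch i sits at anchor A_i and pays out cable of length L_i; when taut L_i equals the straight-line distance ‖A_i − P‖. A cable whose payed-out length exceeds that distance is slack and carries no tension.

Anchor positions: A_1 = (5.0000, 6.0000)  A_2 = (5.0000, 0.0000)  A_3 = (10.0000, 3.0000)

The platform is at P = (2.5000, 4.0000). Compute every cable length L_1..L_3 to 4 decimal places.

L_1: Δ = A_1−P = (2.5000, 2.0000) → ‖Δ‖ = √10.2500 = 3.2016
L_2: Δ = A_2−P = (2.5000, -4.0000) → ‖Δ‖ = √22.2500 = 4.7170
L_3: Δ = A_3−P = (7.5000, -1.0000) → ‖Δ‖ = √57.2500 = 7.5664

(3.2016, 4.7170, 7.5664)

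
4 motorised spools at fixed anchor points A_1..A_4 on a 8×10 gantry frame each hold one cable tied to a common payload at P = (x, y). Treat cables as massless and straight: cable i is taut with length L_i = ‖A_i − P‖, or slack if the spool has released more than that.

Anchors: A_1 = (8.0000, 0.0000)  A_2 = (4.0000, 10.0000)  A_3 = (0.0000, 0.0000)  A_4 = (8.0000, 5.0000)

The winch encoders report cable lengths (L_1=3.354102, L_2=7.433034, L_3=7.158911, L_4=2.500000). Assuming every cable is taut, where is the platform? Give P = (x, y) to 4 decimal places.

circle eqns → linear via eq_j − eq_1; set q_j = A_j·A_j − L_j²
q_1 = 64.0000+0.0000−11.2500 = 52.7500
8.0000·x − 20.0000·y = q_1−q_2 = -8.0000
16.0000·x + 0.0000·y = q_1−q_3 = 104.0000
0.0000·x − 10.0000·y = q_1−q_4 = -30.0000
solve first two rows → x=6.5000, y=3.0000
check cable 4: ‖A_4−P‖² = 6.2500 ≈ L_4² = 6.2500 ✓

(6.5000, 3.0000)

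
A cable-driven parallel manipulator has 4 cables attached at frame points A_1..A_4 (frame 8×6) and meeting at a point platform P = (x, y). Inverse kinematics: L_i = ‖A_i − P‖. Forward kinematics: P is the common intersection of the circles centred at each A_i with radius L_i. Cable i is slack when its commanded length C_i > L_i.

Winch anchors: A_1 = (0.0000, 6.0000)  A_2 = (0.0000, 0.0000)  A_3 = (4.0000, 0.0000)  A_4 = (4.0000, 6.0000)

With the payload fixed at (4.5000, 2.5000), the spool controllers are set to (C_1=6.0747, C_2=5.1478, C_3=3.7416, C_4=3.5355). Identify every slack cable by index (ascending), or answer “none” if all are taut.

1, 3

i=1: geometric 5.7009 vs commanded 6.0747 ⇒ slack
i=2: geometric 5.1478 vs commanded 5.1478 ⇒ taut
i=3: geometric 2.5495 vs commanded 3.7416 ⇒ slack
i=4: geometric 3.5355 vs commanded 3.5355 ⇒ taut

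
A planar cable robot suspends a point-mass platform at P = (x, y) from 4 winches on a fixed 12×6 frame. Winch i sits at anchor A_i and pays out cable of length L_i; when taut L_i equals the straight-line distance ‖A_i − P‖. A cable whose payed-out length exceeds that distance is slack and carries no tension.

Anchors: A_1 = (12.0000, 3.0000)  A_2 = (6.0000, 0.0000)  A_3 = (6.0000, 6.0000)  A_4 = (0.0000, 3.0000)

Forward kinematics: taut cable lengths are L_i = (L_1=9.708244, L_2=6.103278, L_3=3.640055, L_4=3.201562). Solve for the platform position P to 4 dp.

(2.5000, 5.0000)

expand ‖A_i−P‖²=L_i² and subtract eq 1 (q_i ≔ ‖A_i‖²−L_i²)
q_1 = 144.0000+9.0000−94.2500 = 58.7500
eq1−eq2 → [12.0000  6.0000]·P = 60.0000
eq1−eq3 → [12.0000  -6.0000]·P = 0.0000
eq1−eq4 → [24.0000  0.0000]·P = 60.0000
2×2 solve → P = (2.5000, 5.0000)
check cable 4: ‖A_4−P‖² = 10.2500 ≈ L_4² = 10.2500 ✓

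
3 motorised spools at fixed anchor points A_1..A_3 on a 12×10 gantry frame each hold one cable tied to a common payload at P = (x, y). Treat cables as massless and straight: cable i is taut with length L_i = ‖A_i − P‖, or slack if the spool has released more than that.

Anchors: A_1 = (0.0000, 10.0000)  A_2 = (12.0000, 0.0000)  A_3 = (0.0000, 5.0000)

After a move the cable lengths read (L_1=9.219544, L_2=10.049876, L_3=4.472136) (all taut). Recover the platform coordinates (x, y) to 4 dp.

circle eqns → linear via eq_j − eq_1; set k_j = A_j·A_j − L_j²
k_1 = 0.0000+100.0000−85.0000 = 15.0000
-24.0000·x + 20.0000·y = k_1−k_2 = -28.0000
0.0000·x + 10.0000·y = k_1−k_3 = 10.0000
solve first two rows → x=2.0000, y=1.0000

(2.0000, 1.0000)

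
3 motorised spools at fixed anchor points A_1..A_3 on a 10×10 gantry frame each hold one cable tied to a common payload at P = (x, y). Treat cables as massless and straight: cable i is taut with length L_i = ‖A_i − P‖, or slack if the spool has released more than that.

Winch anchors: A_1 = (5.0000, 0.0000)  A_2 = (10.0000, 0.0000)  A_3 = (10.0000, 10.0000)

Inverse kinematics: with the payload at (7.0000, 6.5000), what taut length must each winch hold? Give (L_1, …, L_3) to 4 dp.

(6.8007, 7.1589, 4.6098)

L_1 = √((5.0000−7.0000)² + (0.0000−6.5000)²) = 6.8007
L_2 = √((10.0000−7.0000)² + (0.0000−6.5000)²) = 7.1589
L_3 = √((10.0000−7.0000)² + (10.0000−6.5000)²) = 4.6098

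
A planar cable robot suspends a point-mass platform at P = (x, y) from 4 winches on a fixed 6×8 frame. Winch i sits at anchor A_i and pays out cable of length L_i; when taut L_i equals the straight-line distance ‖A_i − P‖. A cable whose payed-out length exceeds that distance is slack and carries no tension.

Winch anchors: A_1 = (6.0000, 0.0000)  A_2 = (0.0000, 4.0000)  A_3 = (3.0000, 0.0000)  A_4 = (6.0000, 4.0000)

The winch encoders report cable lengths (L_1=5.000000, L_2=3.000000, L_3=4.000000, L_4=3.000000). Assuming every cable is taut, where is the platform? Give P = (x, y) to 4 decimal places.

(3.0000, 4.0000)

expand ‖A_i−P‖²=L_i² and subtract eq 1 (q_i ≔ ‖A_i‖²−L_i²)
q_1 = 36.0000+0.0000−25.0000 = 11.0000
eq1−eq2 → [12.0000  -8.0000]·P = 4.0000
eq1−eq3 → [6.0000  0.0000]·P = 18.0000
eq1−eq4 → [0.0000  -8.0000]·P = -32.0000
2×2 solve → P = (3.0000, 4.0000)
check cable 4: ‖A_4−P‖² = 9.0000 ≈ L_4² = 9.0000 ✓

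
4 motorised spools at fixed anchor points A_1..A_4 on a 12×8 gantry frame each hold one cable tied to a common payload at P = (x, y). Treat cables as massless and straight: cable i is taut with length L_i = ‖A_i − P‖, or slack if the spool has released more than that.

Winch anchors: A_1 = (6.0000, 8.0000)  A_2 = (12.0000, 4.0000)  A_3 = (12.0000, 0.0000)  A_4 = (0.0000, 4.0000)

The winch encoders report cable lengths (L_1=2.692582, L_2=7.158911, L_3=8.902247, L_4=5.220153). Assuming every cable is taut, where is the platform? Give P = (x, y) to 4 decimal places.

circle eqns → linear via eq_j − eq_1; set k_j = A_j·A_j − L_j²
k_1 = 36.0000+64.0000−7.2500 = 92.7500
-12.0000·x + 8.0000·y = k_1−k_2 = -16.0000
-12.0000·x + 16.0000·y = k_1−k_3 = 28.0000
12.0000·x + 8.0000·y = k_1−k_4 = 104.0000
solve first two rows → x=5.0000, y=5.5000
check cable 4: ‖A_4−P‖² = 27.2500 ≈ L_4² = 27.2500 ✓

(5.0000, 5.5000)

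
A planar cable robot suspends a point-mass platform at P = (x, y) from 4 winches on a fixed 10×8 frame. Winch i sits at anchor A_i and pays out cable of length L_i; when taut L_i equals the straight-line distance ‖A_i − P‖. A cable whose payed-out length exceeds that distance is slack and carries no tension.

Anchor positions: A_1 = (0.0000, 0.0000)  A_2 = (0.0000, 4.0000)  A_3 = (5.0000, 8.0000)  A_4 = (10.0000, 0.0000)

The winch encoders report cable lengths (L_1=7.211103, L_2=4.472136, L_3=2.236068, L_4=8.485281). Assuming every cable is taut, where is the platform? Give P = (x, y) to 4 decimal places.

(4.0000, 6.0000)

each cable: (A_i−P)·(A_i−P) = L_i²; let q_i = ‖A_i‖²−L_i²
q_1 = 0.0000+0.0000−52.0000 = -52.0000
row 1: 0.0000x − 8.0000y = -48.0000  (q_2=-4.0000)
row 2: -10.0000x − 16.0000y = -136.0000  (q_3=84.0000)
row 3: -20.0000x + 0.0000y = -80.0000  (q_4=28.0000)
Cramer on rows 1–2 → x = 4.0000, y = 6.0000
check cable 4: ‖A_4−P‖² = 72.0000 ≈ L_4² = 72.0000 ✓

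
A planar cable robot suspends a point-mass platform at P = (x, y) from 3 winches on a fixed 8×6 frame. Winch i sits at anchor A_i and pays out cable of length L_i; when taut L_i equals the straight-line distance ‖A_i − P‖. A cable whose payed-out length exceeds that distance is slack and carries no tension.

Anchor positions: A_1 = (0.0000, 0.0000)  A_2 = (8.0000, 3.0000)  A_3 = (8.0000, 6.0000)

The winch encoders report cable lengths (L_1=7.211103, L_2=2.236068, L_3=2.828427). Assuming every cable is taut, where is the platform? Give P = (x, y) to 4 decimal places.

each cable: (A_i−P)·(A_i−P) = L_i²; let q_i = ‖A_i‖²−L_i²
q_1 = 0.0000+0.0000−52.0000 = -52.0000
row 1: -16.0000x − 6.0000y = -120.0000  (q_2=68.0000)
row 2: -16.0000x − 12.0000y = -144.0000  (q_3=92.0000)
Cramer on rows 1–2 → x = 6.0000, y = 4.0000

(6.0000, 4.0000)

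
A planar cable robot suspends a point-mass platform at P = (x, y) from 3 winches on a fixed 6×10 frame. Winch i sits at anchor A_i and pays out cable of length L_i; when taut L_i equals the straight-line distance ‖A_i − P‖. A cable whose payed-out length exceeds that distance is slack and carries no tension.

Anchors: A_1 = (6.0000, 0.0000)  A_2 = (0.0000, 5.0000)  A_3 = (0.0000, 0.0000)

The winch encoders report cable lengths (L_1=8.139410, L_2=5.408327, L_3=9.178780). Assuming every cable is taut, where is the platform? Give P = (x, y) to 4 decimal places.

(4.5000, 8.0000)

circle eqns → linear via eq_j − eq_1; set q_j = A_j·A_j − L_j²
q_1 = 36.0000+0.0000−66.2500 = -30.2500
12.0000·x − 10.0000·y = q_1−q_2 = -26.0000
12.0000·x + 0.0000·y = q_1−q_3 = 54.0000
solve first two rows → x=4.5000, y=8.0000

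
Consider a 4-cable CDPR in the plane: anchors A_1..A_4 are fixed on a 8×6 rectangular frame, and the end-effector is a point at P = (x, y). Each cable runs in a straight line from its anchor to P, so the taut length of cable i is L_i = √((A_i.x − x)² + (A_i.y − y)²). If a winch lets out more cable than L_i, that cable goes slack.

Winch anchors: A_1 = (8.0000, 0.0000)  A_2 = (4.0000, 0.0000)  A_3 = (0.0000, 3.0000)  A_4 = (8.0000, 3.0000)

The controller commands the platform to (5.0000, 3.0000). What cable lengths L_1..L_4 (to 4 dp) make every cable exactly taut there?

(4.2426, 3.1623, 5.0000, 3.0000)

L_1 = √((8.0000−5.0000)² + (0.0000−3.0000)²) = 4.2426
L_2 = √((4.0000−5.0000)² + (0.0000−3.0000)²) = 3.1623
L_3 = √((0.0000−5.0000)² + (3.0000−3.0000)²) = 5.0000
L_4 = √((8.0000−5.0000)² + (3.0000−3.0000)²) = 3.0000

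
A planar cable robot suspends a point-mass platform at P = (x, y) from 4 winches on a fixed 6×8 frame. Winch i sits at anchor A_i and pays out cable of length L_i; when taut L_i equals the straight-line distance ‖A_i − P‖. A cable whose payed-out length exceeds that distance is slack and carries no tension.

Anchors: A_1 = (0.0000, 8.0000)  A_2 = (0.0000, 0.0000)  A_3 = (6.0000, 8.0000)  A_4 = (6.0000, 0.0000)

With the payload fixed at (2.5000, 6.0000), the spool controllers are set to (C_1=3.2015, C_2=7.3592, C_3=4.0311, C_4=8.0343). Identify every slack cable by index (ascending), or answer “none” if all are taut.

2, 4

cable 1: √((-2.5000)²+(2.0000)²)=3.2016, C_1=3.2015: taut
cable 2: √((-2.5000)²+(-6.0000)²)=6.5000, C_2=7.3592: slack
cable 3: √((3.5000)²+(2.0000)²)=4.0311, C_3=4.0311: taut
cable 4: √((3.5000)²+(-6.0000)²)=6.9462, C_4=8.0343: slack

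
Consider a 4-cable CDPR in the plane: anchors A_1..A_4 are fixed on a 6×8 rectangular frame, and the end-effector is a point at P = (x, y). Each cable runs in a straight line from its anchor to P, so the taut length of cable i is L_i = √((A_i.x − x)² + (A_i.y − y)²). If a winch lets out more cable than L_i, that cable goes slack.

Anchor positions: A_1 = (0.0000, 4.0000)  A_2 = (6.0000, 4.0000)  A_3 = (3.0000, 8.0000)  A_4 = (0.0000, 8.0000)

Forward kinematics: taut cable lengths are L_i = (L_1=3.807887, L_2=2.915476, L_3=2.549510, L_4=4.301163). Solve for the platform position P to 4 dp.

(3.5000, 5.5000)

expand ‖A_i−P‖²=L_i² and subtract eq 1 (c_i ≔ ‖A_i‖²−L_i²)
c_1 = 0.0000+16.0000−14.5000 = 1.5000
eq1−eq2 → [-12.0000  0.0000]·P = -42.0000
eq1−eq3 → [-6.0000  -8.0000]·P = -65.0000
eq1−eq4 → [0.0000  -8.0000]·P = -44.0000
2×2 solve → P = (3.5000, 5.5000)
check cable 4: ‖A_4−P‖² = 18.5000 ≈ L_4² = 18.5000 ✓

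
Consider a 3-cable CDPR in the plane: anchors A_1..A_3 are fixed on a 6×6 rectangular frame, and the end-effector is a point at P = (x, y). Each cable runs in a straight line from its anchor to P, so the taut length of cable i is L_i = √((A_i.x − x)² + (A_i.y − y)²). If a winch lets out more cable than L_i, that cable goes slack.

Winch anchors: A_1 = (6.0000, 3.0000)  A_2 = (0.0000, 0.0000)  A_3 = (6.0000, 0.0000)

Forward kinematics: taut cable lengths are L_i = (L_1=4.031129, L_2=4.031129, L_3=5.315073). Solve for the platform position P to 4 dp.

(2.0000, 3.5000)

circle eqns → linear via eq_j − eq_1; set k_j = A_j·A_j − L_j²
k_1 = 36.0000+9.0000−16.2500 = 28.7500
12.0000·x + 6.0000·y = k_1−k_2 = 45.0000
0.0000·x + 6.0000·y = k_1−k_3 = 21.0000
solve first two rows → x=2.0000, y=3.5000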